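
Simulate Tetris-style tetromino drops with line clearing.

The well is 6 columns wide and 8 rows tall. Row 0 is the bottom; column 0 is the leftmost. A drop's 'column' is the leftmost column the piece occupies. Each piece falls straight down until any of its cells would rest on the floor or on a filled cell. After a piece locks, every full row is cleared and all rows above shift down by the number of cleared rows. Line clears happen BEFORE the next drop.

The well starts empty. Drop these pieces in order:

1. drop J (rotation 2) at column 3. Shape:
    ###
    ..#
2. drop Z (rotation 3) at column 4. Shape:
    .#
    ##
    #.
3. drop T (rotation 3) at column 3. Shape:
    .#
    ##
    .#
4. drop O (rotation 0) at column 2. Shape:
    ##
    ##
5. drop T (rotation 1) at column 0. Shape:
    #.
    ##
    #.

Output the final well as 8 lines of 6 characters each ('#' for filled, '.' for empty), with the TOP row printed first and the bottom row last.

Drop 1: J rot2 at col 3 lands with bottom-row=0; cleared 0 line(s) (total 0); column heights now [0 0 0 2 2 2], max=2
Drop 2: Z rot3 at col 4 lands with bottom-row=2; cleared 0 line(s) (total 0); column heights now [0 0 0 2 4 5], max=5
Drop 3: T rot3 at col 3 lands with bottom-row=4; cleared 0 line(s) (total 0); column heights now [0 0 0 6 7 5], max=7
Drop 4: O rot0 at col 2 lands with bottom-row=6; cleared 0 line(s) (total 0); column heights now [0 0 8 8 7 5], max=8
Drop 5: T rot1 at col 0 lands with bottom-row=0; cleared 0 line(s) (total 0); column heights now [3 2 8 8 7 5], max=8

Answer: ..##..
..###.
...##.
....##
....##
#...#.
##.###
#....#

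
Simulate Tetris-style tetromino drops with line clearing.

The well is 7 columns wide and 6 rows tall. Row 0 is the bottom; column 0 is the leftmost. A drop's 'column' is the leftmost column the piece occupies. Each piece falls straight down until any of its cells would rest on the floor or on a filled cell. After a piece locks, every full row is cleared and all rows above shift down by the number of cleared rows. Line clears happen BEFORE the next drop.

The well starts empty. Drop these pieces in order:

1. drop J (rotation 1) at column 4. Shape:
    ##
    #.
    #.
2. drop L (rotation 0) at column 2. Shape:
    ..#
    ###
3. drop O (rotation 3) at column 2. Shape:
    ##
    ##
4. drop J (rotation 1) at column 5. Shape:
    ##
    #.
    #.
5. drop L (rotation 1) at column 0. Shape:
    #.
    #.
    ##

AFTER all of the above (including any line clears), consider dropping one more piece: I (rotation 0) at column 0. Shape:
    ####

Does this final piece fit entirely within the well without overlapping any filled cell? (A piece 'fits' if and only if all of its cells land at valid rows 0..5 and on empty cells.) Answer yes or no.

Answer: no

Derivation:
Drop 1: J rot1 at col 4 lands with bottom-row=0; cleared 0 line(s) (total 0); column heights now [0 0 0 0 3 3 0], max=3
Drop 2: L rot0 at col 2 lands with bottom-row=3; cleared 0 line(s) (total 0); column heights now [0 0 4 4 5 3 0], max=5
Drop 3: O rot3 at col 2 lands with bottom-row=4; cleared 0 line(s) (total 0); column heights now [0 0 6 6 5 3 0], max=6
Drop 4: J rot1 at col 5 lands with bottom-row=3; cleared 0 line(s) (total 0); column heights now [0 0 6 6 5 6 6], max=6
Drop 5: L rot1 at col 0 lands with bottom-row=0; cleared 0 line(s) (total 0); column heights now [3 1 6 6 5 6 6], max=6
Test piece I rot0 at col 0 (width 4): heights before test = [3 1 6 6 5 6 6]; fits = False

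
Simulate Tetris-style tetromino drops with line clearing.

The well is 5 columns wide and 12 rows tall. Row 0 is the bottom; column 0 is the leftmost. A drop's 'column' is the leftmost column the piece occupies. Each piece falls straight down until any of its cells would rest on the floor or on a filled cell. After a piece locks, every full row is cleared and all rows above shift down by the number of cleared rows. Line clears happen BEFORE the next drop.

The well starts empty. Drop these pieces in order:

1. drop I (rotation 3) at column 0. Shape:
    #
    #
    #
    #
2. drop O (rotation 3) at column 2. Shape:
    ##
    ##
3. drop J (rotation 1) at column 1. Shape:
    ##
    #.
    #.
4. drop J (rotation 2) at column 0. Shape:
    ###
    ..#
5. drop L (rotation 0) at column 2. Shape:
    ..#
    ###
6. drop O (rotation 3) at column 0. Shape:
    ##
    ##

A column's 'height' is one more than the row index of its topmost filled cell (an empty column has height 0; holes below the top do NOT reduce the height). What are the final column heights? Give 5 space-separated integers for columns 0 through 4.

Answer: 6 6 5 2 6

Derivation:
Drop 1: I rot3 at col 0 lands with bottom-row=0; cleared 0 line(s) (total 0); column heights now [4 0 0 0 0], max=4
Drop 2: O rot3 at col 2 lands with bottom-row=0; cleared 0 line(s) (total 0); column heights now [4 0 2 2 0], max=4
Drop 3: J rot1 at col 1 lands with bottom-row=0; cleared 0 line(s) (total 0); column heights now [4 3 3 2 0], max=4
Drop 4: J rot2 at col 0 lands with bottom-row=3; cleared 0 line(s) (total 0); column heights now [5 5 5 2 0], max=5
Drop 5: L rot0 at col 2 lands with bottom-row=5; cleared 0 line(s) (total 0); column heights now [5 5 6 6 7], max=7
Drop 6: O rot3 at col 0 lands with bottom-row=5; cleared 1 line(s) (total 1); column heights now [6 6 5 2 6], max=6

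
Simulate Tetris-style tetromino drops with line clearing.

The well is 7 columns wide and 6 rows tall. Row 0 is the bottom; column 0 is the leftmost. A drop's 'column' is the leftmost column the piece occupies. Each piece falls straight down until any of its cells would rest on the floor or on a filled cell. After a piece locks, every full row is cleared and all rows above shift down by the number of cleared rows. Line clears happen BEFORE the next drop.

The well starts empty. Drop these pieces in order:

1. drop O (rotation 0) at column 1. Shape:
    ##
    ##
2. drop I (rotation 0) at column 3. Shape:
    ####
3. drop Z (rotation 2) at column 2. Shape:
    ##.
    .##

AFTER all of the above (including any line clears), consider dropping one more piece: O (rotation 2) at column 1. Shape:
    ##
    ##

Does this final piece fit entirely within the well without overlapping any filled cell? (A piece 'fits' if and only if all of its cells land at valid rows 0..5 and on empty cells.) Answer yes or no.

Drop 1: O rot0 at col 1 lands with bottom-row=0; cleared 0 line(s) (total 0); column heights now [0 2 2 0 0 0 0], max=2
Drop 2: I rot0 at col 3 lands with bottom-row=0; cleared 0 line(s) (total 0); column heights now [0 2 2 1 1 1 1], max=2
Drop 3: Z rot2 at col 2 lands with bottom-row=1; cleared 0 line(s) (total 0); column heights now [0 2 3 3 2 1 1], max=3
Test piece O rot2 at col 1 (width 2): heights before test = [0 2 3 3 2 1 1]; fits = True

Answer: yes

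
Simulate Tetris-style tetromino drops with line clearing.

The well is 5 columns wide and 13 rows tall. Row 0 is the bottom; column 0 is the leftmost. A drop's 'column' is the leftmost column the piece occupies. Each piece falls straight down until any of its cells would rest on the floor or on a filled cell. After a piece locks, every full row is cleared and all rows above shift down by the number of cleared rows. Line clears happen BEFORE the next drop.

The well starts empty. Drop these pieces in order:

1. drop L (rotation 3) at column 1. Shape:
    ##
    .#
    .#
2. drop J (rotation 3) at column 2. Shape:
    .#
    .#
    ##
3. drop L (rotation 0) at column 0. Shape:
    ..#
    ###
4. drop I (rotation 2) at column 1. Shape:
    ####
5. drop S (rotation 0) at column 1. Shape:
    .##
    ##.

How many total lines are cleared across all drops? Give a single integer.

Drop 1: L rot3 at col 1 lands with bottom-row=0; cleared 0 line(s) (total 0); column heights now [0 3 3 0 0], max=3
Drop 2: J rot3 at col 2 lands with bottom-row=3; cleared 0 line(s) (total 0); column heights now [0 3 4 6 0], max=6
Drop 3: L rot0 at col 0 lands with bottom-row=4; cleared 0 line(s) (total 0); column heights now [5 5 6 6 0], max=6
Drop 4: I rot2 at col 1 lands with bottom-row=6; cleared 0 line(s) (total 0); column heights now [5 7 7 7 7], max=7
Drop 5: S rot0 at col 1 lands with bottom-row=7; cleared 0 line(s) (total 0); column heights now [5 8 9 9 7], max=9

Answer: 0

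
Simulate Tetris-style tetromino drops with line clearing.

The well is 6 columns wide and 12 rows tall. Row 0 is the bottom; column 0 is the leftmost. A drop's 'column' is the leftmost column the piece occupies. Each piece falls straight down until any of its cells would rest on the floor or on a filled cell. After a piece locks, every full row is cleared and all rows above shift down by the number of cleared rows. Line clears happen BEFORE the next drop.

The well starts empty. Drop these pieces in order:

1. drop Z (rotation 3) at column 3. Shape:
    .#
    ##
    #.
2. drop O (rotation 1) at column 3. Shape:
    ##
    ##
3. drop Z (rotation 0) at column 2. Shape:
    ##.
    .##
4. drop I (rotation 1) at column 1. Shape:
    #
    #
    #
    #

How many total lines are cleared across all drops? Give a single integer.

Drop 1: Z rot3 at col 3 lands with bottom-row=0; cleared 0 line(s) (total 0); column heights now [0 0 0 2 3 0], max=3
Drop 2: O rot1 at col 3 lands with bottom-row=3; cleared 0 line(s) (total 0); column heights now [0 0 0 5 5 0], max=5
Drop 3: Z rot0 at col 2 lands with bottom-row=5; cleared 0 line(s) (total 0); column heights now [0 0 7 7 6 0], max=7
Drop 4: I rot1 at col 1 lands with bottom-row=0; cleared 0 line(s) (total 0); column heights now [0 4 7 7 6 0], max=7

Answer: 0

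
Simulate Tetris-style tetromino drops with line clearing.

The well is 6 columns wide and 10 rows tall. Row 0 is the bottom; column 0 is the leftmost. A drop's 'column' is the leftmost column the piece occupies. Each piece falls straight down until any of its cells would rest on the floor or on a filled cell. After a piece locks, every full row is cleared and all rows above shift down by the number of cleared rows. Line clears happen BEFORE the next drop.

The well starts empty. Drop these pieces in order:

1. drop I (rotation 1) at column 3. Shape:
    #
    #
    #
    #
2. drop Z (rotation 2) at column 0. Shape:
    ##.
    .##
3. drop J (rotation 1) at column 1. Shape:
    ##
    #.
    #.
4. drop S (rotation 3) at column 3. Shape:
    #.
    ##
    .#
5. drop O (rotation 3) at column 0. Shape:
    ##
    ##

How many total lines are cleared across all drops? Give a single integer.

Answer: 0

Derivation:
Drop 1: I rot1 at col 3 lands with bottom-row=0; cleared 0 line(s) (total 0); column heights now [0 0 0 4 0 0], max=4
Drop 2: Z rot2 at col 0 lands with bottom-row=0; cleared 0 line(s) (total 0); column heights now [2 2 1 4 0 0], max=4
Drop 3: J rot1 at col 1 lands with bottom-row=2; cleared 0 line(s) (total 0); column heights now [2 5 5 4 0 0], max=5
Drop 4: S rot3 at col 3 lands with bottom-row=3; cleared 0 line(s) (total 0); column heights now [2 5 5 6 5 0], max=6
Drop 5: O rot3 at col 0 lands with bottom-row=5; cleared 0 line(s) (total 0); column heights now [7 7 5 6 5 0], max=7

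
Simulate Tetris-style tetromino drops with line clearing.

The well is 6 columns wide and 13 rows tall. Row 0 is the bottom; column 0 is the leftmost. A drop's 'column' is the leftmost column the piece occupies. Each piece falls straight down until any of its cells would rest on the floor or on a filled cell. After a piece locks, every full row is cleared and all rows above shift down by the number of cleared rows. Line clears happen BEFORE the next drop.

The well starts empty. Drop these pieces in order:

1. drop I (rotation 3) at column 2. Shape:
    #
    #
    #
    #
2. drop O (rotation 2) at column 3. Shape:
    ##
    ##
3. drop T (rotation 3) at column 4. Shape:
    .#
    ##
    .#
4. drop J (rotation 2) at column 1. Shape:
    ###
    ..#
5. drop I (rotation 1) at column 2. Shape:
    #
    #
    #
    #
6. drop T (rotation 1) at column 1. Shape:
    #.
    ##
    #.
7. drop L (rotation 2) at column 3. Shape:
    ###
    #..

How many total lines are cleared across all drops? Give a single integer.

Drop 1: I rot3 at col 2 lands with bottom-row=0; cleared 0 line(s) (total 0); column heights now [0 0 4 0 0 0], max=4
Drop 2: O rot2 at col 3 lands with bottom-row=0; cleared 0 line(s) (total 0); column heights now [0 0 4 2 2 0], max=4
Drop 3: T rot3 at col 4 lands with bottom-row=1; cleared 0 line(s) (total 0); column heights now [0 0 4 2 3 4], max=4
Drop 4: J rot2 at col 1 lands with bottom-row=3; cleared 0 line(s) (total 0); column heights now [0 5 5 5 3 4], max=5
Drop 5: I rot1 at col 2 lands with bottom-row=5; cleared 0 line(s) (total 0); column heights now [0 5 9 5 3 4], max=9
Drop 6: T rot1 at col 1 lands with bottom-row=8; cleared 0 line(s) (total 0); column heights now [0 11 10 5 3 4], max=11
Drop 7: L rot2 at col 3 lands with bottom-row=5; cleared 0 line(s) (total 0); column heights now [0 11 10 7 7 7], max=11

Answer: 0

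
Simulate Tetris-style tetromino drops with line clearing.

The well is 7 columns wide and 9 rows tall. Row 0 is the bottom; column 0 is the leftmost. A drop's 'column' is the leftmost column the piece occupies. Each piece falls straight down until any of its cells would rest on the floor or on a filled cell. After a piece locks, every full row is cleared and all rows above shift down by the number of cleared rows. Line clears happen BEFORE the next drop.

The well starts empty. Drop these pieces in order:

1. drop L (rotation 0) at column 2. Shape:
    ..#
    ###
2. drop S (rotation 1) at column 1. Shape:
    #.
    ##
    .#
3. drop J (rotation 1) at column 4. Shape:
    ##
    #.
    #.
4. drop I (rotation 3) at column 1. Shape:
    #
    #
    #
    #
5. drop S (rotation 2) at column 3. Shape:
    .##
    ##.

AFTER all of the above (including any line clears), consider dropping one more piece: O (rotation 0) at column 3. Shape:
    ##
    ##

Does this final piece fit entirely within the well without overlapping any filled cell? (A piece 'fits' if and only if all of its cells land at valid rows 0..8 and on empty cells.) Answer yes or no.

Drop 1: L rot0 at col 2 lands with bottom-row=0; cleared 0 line(s) (total 0); column heights now [0 0 1 1 2 0 0], max=2
Drop 2: S rot1 at col 1 lands with bottom-row=1; cleared 0 line(s) (total 0); column heights now [0 4 3 1 2 0 0], max=4
Drop 3: J rot1 at col 4 lands with bottom-row=2; cleared 0 line(s) (total 0); column heights now [0 4 3 1 5 5 0], max=5
Drop 4: I rot3 at col 1 lands with bottom-row=4; cleared 0 line(s) (total 0); column heights now [0 8 3 1 5 5 0], max=8
Drop 5: S rot2 at col 3 lands with bottom-row=5; cleared 0 line(s) (total 0); column heights now [0 8 3 6 7 7 0], max=8
Test piece O rot0 at col 3 (width 2): heights before test = [0 8 3 6 7 7 0]; fits = True

Answer: yes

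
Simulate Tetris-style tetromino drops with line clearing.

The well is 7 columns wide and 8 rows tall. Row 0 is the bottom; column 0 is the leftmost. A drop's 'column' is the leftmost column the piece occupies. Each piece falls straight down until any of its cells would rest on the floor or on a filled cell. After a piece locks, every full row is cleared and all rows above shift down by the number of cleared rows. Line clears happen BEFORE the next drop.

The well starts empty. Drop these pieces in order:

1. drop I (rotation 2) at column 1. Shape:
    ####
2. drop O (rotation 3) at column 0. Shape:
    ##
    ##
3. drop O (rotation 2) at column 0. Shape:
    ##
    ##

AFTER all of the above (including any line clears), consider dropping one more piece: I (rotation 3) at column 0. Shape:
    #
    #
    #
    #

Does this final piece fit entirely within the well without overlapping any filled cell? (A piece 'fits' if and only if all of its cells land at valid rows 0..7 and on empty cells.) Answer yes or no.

Answer: no

Derivation:
Drop 1: I rot2 at col 1 lands with bottom-row=0; cleared 0 line(s) (total 0); column heights now [0 1 1 1 1 0 0], max=1
Drop 2: O rot3 at col 0 lands with bottom-row=1; cleared 0 line(s) (total 0); column heights now [3 3 1 1 1 0 0], max=3
Drop 3: O rot2 at col 0 lands with bottom-row=3; cleared 0 line(s) (total 0); column heights now [5 5 1 1 1 0 0], max=5
Test piece I rot3 at col 0 (width 1): heights before test = [5 5 1 1 1 0 0]; fits = False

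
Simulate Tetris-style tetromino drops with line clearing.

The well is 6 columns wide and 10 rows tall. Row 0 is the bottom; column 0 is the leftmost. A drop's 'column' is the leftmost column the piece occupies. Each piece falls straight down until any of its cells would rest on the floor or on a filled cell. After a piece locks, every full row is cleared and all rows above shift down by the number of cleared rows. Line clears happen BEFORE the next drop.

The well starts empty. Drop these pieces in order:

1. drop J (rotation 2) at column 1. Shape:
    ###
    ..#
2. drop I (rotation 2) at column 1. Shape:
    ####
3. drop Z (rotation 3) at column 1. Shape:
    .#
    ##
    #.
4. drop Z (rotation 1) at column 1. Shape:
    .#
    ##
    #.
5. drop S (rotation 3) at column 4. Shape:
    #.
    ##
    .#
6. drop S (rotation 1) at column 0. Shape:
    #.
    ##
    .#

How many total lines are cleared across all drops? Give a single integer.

Answer: 0

Derivation:
Drop 1: J rot2 at col 1 lands with bottom-row=0; cleared 0 line(s) (total 0); column heights now [0 2 2 2 0 0], max=2
Drop 2: I rot2 at col 1 lands with bottom-row=2; cleared 0 line(s) (total 0); column heights now [0 3 3 3 3 0], max=3
Drop 3: Z rot3 at col 1 lands with bottom-row=3; cleared 0 line(s) (total 0); column heights now [0 5 6 3 3 0], max=6
Drop 4: Z rot1 at col 1 lands with bottom-row=5; cleared 0 line(s) (total 0); column heights now [0 7 8 3 3 0], max=8
Drop 5: S rot3 at col 4 lands with bottom-row=2; cleared 0 line(s) (total 0); column heights now [0 7 8 3 5 4], max=8
Drop 6: S rot1 at col 0 lands with bottom-row=7; cleared 0 line(s) (total 0); column heights now [10 9 8 3 5 4], max=10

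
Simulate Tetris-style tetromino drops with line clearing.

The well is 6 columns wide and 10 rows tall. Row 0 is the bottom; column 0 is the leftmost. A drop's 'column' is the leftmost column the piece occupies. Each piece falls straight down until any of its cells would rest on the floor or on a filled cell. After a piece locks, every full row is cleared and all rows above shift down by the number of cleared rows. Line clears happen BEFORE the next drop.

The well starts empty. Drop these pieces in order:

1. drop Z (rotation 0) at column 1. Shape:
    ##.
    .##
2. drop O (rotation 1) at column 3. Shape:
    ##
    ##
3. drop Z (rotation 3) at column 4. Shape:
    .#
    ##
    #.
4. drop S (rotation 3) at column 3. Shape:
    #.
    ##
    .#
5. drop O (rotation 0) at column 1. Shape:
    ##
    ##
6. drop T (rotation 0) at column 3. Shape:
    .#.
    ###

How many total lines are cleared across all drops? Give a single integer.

Answer: 0

Derivation:
Drop 1: Z rot0 at col 1 lands with bottom-row=0; cleared 0 line(s) (total 0); column heights now [0 2 2 1 0 0], max=2
Drop 2: O rot1 at col 3 lands with bottom-row=1; cleared 0 line(s) (total 0); column heights now [0 2 2 3 3 0], max=3
Drop 3: Z rot3 at col 4 lands with bottom-row=3; cleared 0 line(s) (total 0); column heights now [0 2 2 3 5 6], max=6
Drop 4: S rot3 at col 3 lands with bottom-row=5; cleared 0 line(s) (total 0); column heights now [0 2 2 8 7 6], max=8
Drop 5: O rot0 at col 1 lands with bottom-row=2; cleared 0 line(s) (total 0); column heights now [0 4 4 8 7 6], max=8
Drop 6: T rot0 at col 3 lands with bottom-row=8; cleared 0 line(s) (total 0); column heights now [0 4 4 9 10 9], max=10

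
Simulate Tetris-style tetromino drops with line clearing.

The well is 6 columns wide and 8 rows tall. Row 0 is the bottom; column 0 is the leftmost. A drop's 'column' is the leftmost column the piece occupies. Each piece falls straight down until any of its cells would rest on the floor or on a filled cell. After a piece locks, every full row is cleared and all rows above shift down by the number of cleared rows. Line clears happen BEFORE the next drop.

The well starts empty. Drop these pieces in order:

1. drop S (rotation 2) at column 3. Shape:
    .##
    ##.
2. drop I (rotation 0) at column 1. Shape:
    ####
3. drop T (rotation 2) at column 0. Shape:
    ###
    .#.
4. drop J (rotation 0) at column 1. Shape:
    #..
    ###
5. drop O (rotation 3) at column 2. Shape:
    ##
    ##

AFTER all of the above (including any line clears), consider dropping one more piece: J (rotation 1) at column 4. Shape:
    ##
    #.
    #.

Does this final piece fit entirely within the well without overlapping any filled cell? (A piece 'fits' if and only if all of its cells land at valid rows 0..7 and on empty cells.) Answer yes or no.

Drop 1: S rot2 at col 3 lands with bottom-row=0; cleared 0 line(s) (total 0); column heights now [0 0 0 1 2 2], max=2
Drop 2: I rot0 at col 1 lands with bottom-row=2; cleared 0 line(s) (total 0); column heights now [0 3 3 3 3 2], max=3
Drop 3: T rot2 at col 0 lands with bottom-row=3; cleared 0 line(s) (total 0); column heights now [5 5 5 3 3 2], max=5
Drop 4: J rot0 at col 1 lands with bottom-row=5; cleared 0 line(s) (total 0); column heights now [5 7 6 6 3 2], max=7
Drop 5: O rot3 at col 2 lands with bottom-row=6; cleared 0 line(s) (total 0); column heights now [5 7 8 8 3 2], max=8
Test piece J rot1 at col 4 (width 2): heights before test = [5 7 8 8 3 2]; fits = True

Answer: yes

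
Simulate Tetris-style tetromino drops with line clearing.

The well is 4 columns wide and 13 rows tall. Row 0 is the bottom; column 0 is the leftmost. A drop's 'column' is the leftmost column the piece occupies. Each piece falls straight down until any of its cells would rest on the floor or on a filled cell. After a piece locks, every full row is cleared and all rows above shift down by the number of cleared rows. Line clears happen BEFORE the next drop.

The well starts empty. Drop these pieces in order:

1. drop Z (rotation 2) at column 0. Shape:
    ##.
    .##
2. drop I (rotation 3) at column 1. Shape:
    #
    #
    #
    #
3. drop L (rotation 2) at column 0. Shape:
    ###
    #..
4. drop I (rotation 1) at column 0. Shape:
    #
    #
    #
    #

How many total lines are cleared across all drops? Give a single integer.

Answer: 0

Derivation:
Drop 1: Z rot2 at col 0 lands with bottom-row=0; cleared 0 line(s) (total 0); column heights now [2 2 1 0], max=2
Drop 2: I rot3 at col 1 lands with bottom-row=2; cleared 0 line(s) (total 0); column heights now [2 6 1 0], max=6
Drop 3: L rot2 at col 0 lands with bottom-row=5; cleared 0 line(s) (total 0); column heights now [7 7 7 0], max=7
Drop 4: I rot1 at col 0 lands with bottom-row=7; cleared 0 line(s) (total 0); column heights now [11 7 7 0], max=11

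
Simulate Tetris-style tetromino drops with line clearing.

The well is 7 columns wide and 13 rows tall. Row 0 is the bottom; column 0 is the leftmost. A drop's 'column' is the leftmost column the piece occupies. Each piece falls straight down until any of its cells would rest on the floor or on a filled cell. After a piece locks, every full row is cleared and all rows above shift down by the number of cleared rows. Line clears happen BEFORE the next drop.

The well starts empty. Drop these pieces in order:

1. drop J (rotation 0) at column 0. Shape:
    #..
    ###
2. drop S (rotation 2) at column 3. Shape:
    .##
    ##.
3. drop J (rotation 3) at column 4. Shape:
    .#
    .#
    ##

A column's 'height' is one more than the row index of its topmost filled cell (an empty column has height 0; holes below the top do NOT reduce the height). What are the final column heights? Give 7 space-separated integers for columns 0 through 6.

Answer: 2 1 1 1 3 5 0

Derivation:
Drop 1: J rot0 at col 0 lands with bottom-row=0; cleared 0 line(s) (total 0); column heights now [2 1 1 0 0 0 0], max=2
Drop 2: S rot2 at col 3 lands with bottom-row=0; cleared 0 line(s) (total 0); column heights now [2 1 1 1 2 2 0], max=2
Drop 3: J rot3 at col 4 lands with bottom-row=2; cleared 0 line(s) (total 0); column heights now [2 1 1 1 3 5 0], max=5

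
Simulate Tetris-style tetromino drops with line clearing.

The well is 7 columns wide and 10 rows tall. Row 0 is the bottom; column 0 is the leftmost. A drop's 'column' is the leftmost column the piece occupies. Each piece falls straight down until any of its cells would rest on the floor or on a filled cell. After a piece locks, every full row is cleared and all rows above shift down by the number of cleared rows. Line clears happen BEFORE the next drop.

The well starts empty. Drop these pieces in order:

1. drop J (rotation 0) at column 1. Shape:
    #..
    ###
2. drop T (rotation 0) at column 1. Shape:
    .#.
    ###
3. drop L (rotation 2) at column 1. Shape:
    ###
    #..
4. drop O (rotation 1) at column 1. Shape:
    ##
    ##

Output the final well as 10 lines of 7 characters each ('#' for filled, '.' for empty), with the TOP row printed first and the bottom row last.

Answer: .......
.......
.......
.##....
.##....
.###...
.##....
.###...
.#.....
.###...

Derivation:
Drop 1: J rot0 at col 1 lands with bottom-row=0; cleared 0 line(s) (total 0); column heights now [0 2 1 1 0 0 0], max=2
Drop 2: T rot0 at col 1 lands with bottom-row=2; cleared 0 line(s) (total 0); column heights now [0 3 4 3 0 0 0], max=4
Drop 3: L rot2 at col 1 lands with bottom-row=3; cleared 0 line(s) (total 0); column heights now [0 5 5 5 0 0 0], max=5
Drop 4: O rot1 at col 1 lands with bottom-row=5; cleared 0 line(s) (total 0); column heights now [0 7 7 5 0 0 0], max=7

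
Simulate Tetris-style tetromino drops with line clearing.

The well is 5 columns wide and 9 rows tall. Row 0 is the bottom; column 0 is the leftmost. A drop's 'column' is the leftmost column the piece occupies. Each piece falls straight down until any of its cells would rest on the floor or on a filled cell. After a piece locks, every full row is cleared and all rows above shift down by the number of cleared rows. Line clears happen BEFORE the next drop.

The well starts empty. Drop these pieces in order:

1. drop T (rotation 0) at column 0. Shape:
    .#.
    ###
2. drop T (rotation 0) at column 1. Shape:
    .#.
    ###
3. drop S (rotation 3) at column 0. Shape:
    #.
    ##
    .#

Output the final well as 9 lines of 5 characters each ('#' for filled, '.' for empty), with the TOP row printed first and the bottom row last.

Drop 1: T rot0 at col 0 lands with bottom-row=0; cleared 0 line(s) (total 0); column heights now [1 2 1 0 0], max=2
Drop 2: T rot0 at col 1 lands with bottom-row=2; cleared 0 line(s) (total 0); column heights now [1 3 4 3 0], max=4
Drop 3: S rot3 at col 0 lands with bottom-row=3; cleared 0 line(s) (total 0); column heights now [6 5 4 3 0], max=6

Answer: .....
.....
.....
#....
##...
.##..
.###.
.#...
###..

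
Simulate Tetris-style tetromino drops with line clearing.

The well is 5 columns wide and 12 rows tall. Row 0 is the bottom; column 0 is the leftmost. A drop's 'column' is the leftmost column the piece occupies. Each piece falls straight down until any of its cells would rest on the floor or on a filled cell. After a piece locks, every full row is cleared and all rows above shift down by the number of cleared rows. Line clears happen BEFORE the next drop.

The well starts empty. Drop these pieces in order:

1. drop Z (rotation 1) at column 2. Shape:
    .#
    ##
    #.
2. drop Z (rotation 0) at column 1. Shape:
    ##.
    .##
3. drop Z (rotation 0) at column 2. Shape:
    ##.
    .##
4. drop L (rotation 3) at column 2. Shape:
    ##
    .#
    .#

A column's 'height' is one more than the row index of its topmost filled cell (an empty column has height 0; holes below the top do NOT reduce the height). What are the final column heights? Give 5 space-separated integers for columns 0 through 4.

Drop 1: Z rot1 at col 2 lands with bottom-row=0; cleared 0 line(s) (total 0); column heights now [0 0 2 3 0], max=3
Drop 2: Z rot0 at col 1 lands with bottom-row=3; cleared 0 line(s) (total 0); column heights now [0 5 5 4 0], max=5
Drop 3: Z rot0 at col 2 lands with bottom-row=4; cleared 0 line(s) (total 0); column heights now [0 5 6 6 5], max=6
Drop 4: L rot3 at col 2 lands with bottom-row=6; cleared 0 line(s) (total 0); column heights now [0 5 9 9 5], max=9

Answer: 0 5 9 9 5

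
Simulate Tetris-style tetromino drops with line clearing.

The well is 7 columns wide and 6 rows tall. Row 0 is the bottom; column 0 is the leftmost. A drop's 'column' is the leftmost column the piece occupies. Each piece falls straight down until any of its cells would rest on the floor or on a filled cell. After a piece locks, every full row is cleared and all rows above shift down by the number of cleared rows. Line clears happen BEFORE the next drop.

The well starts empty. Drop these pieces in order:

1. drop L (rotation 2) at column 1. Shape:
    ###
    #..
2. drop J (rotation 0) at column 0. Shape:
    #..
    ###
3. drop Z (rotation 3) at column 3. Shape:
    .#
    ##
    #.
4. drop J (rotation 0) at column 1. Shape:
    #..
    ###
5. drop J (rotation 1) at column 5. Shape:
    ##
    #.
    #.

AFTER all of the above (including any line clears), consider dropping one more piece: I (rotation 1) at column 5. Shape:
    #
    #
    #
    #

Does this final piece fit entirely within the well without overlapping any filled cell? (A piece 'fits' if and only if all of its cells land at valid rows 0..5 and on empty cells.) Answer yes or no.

Answer: no

Derivation:
Drop 1: L rot2 at col 1 lands with bottom-row=0; cleared 0 line(s) (total 0); column heights now [0 2 2 2 0 0 0], max=2
Drop 2: J rot0 at col 0 lands with bottom-row=2; cleared 0 line(s) (total 0); column heights now [4 3 3 2 0 0 0], max=4
Drop 3: Z rot3 at col 3 lands with bottom-row=2; cleared 0 line(s) (total 0); column heights now [4 3 3 4 5 0 0], max=5
Drop 4: J rot0 at col 1 lands with bottom-row=4; cleared 0 line(s) (total 0); column heights now [4 6 5 5 5 0 0], max=6
Drop 5: J rot1 at col 5 lands with bottom-row=0; cleared 0 line(s) (total 0); column heights now [4 6 5 5 5 3 3], max=6
Test piece I rot1 at col 5 (width 1): heights before test = [4 6 5 5 5 3 3]; fits = False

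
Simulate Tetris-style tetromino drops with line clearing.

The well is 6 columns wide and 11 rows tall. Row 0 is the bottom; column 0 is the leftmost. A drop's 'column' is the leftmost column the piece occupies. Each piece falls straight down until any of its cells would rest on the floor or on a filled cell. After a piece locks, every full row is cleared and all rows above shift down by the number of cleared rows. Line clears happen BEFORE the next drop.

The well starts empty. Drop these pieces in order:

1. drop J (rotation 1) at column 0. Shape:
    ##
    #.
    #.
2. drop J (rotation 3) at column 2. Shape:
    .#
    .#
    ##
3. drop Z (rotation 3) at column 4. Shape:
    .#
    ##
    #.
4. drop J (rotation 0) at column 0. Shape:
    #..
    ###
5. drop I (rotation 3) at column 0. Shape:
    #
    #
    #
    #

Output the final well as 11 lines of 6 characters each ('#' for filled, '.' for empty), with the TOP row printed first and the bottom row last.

Answer: ......
......
#.....
#.....
#.....
#.....
#.....
###...
##.#.#
#..###
#.###.

Derivation:
Drop 1: J rot1 at col 0 lands with bottom-row=0; cleared 0 line(s) (total 0); column heights now [3 3 0 0 0 0], max=3
Drop 2: J rot3 at col 2 lands with bottom-row=0; cleared 0 line(s) (total 0); column heights now [3 3 1 3 0 0], max=3
Drop 3: Z rot3 at col 4 lands with bottom-row=0; cleared 0 line(s) (total 0); column heights now [3 3 1 3 2 3], max=3
Drop 4: J rot0 at col 0 lands with bottom-row=3; cleared 0 line(s) (total 0); column heights now [5 4 4 3 2 3], max=5
Drop 5: I rot3 at col 0 lands with bottom-row=5; cleared 0 line(s) (total 0); column heights now [9 4 4 3 2 3], max=9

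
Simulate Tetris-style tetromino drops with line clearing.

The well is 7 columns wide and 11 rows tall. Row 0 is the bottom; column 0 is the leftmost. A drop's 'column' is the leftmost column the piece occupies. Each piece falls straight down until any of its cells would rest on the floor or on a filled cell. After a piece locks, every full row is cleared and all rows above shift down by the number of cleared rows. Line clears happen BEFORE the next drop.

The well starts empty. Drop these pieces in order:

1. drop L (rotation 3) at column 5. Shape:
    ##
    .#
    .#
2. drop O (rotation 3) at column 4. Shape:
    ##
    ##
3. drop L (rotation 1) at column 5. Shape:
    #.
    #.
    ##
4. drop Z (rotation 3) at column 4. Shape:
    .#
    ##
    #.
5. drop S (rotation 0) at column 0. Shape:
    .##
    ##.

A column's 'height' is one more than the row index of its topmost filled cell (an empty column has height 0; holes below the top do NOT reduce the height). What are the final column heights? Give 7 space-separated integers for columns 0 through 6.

Answer: 1 2 2 0 9 10 6

Derivation:
Drop 1: L rot3 at col 5 lands with bottom-row=0; cleared 0 line(s) (total 0); column heights now [0 0 0 0 0 3 3], max=3
Drop 2: O rot3 at col 4 lands with bottom-row=3; cleared 0 line(s) (total 0); column heights now [0 0 0 0 5 5 3], max=5
Drop 3: L rot1 at col 5 lands with bottom-row=5; cleared 0 line(s) (total 0); column heights now [0 0 0 0 5 8 6], max=8
Drop 4: Z rot3 at col 4 lands with bottom-row=7; cleared 0 line(s) (total 0); column heights now [0 0 0 0 9 10 6], max=10
Drop 5: S rot0 at col 0 lands with bottom-row=0; cleared 0 line(s) (total 0); column heights now [1 2 2 0 9 10 6], max=10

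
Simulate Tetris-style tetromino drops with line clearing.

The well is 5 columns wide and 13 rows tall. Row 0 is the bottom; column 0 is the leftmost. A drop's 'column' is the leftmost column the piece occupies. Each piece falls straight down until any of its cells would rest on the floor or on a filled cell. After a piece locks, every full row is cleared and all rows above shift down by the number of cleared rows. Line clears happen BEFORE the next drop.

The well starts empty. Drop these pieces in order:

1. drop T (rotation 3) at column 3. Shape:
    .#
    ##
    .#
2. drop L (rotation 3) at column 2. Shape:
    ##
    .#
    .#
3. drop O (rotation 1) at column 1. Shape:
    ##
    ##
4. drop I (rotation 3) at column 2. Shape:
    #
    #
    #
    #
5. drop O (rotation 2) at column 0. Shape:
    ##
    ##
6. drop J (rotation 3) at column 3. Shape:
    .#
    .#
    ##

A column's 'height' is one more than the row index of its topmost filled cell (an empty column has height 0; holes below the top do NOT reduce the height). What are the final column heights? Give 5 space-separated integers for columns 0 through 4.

Drop 1: T rot3 at col 3 lands with bottom-row=0; cleared 0 line(s) (total 0); column heights now [0 0 0 2 3], max=3
Drop 2: L rot3 at col 2 lands with bottom-row=2; cleared 0 line(s) (total 0); column heights now [0 0 5 5 3], max=5
Drop 3: O rot1 at col 1 lands with bottom-row=5; cleared 0 line(s) (total 0); column heights now [0 7 7 5 3], max=7
Drop 4: I rot3 at col 2 lands with bottom-row=7; cleared 0 line(s) (total 0); column heights now [0 7 11 5 3], max=11
Drop 5: O rot2 at col 0 lands with bottom-row=7; cleared 0 line(s) (total 0); column heights now [9 9 11 5 3], max=11
Drop 6: J rot3 at col 3 lands with bottom-row=5; cleared 0 line(s) (total 0); column heights now [9 9 11 6 8], max=11

Answer: 9 9 11 6 8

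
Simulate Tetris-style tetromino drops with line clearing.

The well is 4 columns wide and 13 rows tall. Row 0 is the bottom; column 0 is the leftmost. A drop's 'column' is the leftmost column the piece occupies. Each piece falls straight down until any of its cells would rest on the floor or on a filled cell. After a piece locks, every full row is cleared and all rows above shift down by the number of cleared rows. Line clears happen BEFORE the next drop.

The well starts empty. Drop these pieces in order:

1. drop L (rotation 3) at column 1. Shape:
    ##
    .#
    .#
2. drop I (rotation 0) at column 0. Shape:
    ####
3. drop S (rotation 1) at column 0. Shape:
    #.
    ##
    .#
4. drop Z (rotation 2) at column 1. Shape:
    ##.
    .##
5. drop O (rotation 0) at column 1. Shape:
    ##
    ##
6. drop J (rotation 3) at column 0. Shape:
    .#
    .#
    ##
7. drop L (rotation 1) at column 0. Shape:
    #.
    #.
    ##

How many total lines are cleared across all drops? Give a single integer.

Answer: 2

Derivation:
Drop 1: L rot3 at col 1 lands with bottom-row=0; cleared 0 line(s) (total 0); column heights now [0 3 3 0], max=3
Drop 2: I rot0 at col 0 lands with bottom-row=3; cleared 1 line(s) (total 1); column heights now [0 3 3 0], max=3
Drop 3: S rot1 at col 0 lands with bottom-row=3; cleared 0 line(s) (total 1); column heights now [6 5 3 0], max=6
Drop 4: Z rot2 at col 1 lands with bottom-row=4; cleared 1 line(s) (total 2); column heights now [5 5 5 0], max=5
Drop 5: O rot0 at col 1 lands with bottom-row=5; cleared 0 line(s) (total 2); column heights now [5 7 7 0], max=7
Drop 6: J rot3 at col 0 lands with bottom-row=7; cleared 0 line(s) (total 2); column heights now [8 10 7 0], max=10
Drop 7: L rot1 at col 0 lands with bottom-row=10; cleared 0 line(s) (total 2); column heights now [13 11 7 0], max=13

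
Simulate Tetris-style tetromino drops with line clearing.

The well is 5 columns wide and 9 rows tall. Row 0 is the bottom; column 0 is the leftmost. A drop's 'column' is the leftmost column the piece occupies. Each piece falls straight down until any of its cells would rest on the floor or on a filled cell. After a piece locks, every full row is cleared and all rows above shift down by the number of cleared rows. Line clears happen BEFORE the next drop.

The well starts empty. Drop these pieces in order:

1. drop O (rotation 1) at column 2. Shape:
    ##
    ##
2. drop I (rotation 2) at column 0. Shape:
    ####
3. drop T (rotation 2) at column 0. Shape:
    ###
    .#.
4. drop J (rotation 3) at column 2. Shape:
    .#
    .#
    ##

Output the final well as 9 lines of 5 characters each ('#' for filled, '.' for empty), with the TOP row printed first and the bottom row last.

Answer: .....
...#.
...#.
..##.
###..
.#...
####.
..##.
..##.

Derivation:
Drop 1: O rot1 at col 2 lands with bottom-row=0; cleared 0 line(s) (total 0); column heights now [0 0 2 2 0], max=2
Drop 2: I rot2 at col 0 lands with bottom-row=2; cleared 0 line(s) (total 0); column heights now [3 3 3 3 0], max=3
Drop 3: T rot2 at col 0 lands with bottom-row=3; cleared 0 line(s) (total 0); column heights now [5 5 5 3 0], max=5
Drop 4: J rot3 at col 2 lands with bottom-row=5; cleared 0 line(s) (total 0); column heights now [5 5 6 8 0], max=8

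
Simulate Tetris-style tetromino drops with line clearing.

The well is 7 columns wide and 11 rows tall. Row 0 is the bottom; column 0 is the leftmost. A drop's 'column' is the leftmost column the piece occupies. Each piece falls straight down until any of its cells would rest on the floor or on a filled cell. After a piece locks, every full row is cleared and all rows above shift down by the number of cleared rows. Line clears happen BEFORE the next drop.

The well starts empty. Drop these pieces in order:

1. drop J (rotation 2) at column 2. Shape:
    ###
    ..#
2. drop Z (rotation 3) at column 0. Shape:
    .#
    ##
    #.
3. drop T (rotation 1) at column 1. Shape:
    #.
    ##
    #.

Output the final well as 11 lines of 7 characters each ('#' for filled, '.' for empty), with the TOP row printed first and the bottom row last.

Drop 1: J rot2 at col 2 lands with bottom-row=0; cleared 0 line(s) (total 0); column heights now [0 0 2 2 2 0 0], max=2
Drop 2: Z rot3 at col 0 lands with bottom-row=0; cleared 0 line(s) (total 0); column heights now [2 3 2 2 2 0 0], max=3
Drop 3: T rot1 at col 1 lands with bottom-row=3; cleared 0 line(s) (total 0); column heights now [2 6 5 2 2 0 0], max=6

Answer: .......
.......
.......
.......
.......
.#.....
.##....
.#.....
.#.....
#####..
#...#..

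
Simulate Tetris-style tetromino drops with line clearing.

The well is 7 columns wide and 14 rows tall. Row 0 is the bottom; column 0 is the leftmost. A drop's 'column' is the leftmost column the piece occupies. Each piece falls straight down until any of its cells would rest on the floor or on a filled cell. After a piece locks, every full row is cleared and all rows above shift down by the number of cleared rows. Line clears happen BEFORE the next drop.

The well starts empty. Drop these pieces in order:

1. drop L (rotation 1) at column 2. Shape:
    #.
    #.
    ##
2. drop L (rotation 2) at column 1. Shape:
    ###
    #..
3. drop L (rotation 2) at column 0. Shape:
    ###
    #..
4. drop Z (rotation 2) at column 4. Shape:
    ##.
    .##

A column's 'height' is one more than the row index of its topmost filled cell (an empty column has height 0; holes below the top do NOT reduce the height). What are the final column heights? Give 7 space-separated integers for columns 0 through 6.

Drop 1: L rot1 at col 2 lands with bottom-row=0; cleared 0 line(s) (total 0); column heights now [0 0 3 1 0 0 0], max=3
Drop 2: L rot2 at col 1 lands with bottom-row=2; cleared 0 line(s) (total 0); column heights now [0 4 4 4 0 0 0], max=4
Drop 3: L rot2 at col 0 lands with bottom-row=3; cleared 0 line(s) (total 0); column heights now [5 5 5 4 0 0 0], max=5
Drop 4: Z rot2 at col 4 lands with bottom-row=0; cleared 0 line(s) (total 0); column heights now [5 5 5 4 2 2 1], max=5

Answer: 5 5 5 4 2 2 1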